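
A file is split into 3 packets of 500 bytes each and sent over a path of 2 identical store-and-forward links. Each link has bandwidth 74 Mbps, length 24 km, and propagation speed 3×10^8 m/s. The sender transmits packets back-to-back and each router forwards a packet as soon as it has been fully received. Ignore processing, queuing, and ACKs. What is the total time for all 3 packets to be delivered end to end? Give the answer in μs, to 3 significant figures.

Per-hop transmission t_tx = L/R = 4000/74000000 = 54.0541 μs.
Per-hop propagation t_prop = 24000/300000000 = 80 μs.
Pipeline fill: first packet needs 2·t_tx to clear all hops; remaining 2 packets each add one t_tx.
Total = (2+3-1)·t_tx + 2·t_prop = 4·54.0541 + 2·80 = 376 μs.

376 μs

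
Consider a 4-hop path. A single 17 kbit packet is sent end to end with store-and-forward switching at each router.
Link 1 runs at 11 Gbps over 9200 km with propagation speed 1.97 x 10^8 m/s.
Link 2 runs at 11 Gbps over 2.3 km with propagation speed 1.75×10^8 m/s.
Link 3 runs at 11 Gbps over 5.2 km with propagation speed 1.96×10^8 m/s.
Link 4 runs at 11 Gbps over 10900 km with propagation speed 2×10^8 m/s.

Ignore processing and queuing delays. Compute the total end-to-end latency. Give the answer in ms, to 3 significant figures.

101 ms

L = 17000 bits.
Transmission delay per hop = L/R = 17000/11000000000 = 0.00154545 ms; 4 hops → 0.00618182 ms.
Propagation delays (d/s per hop): 46.7005, 0.0131429, 0.0265306, 54.5 ms; sum = 101.24 ms.
End-to-end = 101 ms.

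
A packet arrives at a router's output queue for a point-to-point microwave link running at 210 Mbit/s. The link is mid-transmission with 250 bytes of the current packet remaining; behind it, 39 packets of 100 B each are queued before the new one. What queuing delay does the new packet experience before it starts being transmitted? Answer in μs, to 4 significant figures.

Each queued packet: L/R = 800/210000000 = 3.80952 μs.
39 queued → 148.571 μs.
Plus remaining 2000 bits of current packet: 9.52381 μs.
Queuing delay = 158.1 μs.

158.1 μs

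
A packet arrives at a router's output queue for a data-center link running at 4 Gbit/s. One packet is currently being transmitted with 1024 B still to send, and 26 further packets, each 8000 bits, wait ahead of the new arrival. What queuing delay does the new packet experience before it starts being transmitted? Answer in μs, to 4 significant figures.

54.05 μs

Each queued packet: L/R = 8000/4000000000 = 2 μs.
26 queued → 52 μs.
Plus remaining 8192 bits of current packet: 2.048 μs.
Queuing delay = 54.05 μs.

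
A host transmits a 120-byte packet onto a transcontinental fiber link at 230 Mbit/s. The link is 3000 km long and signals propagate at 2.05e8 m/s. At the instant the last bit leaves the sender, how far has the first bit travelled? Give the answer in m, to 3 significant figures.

856 m

t_tx = L/R = 960/230000000 = 4.17391e-06 s.
Distance = s × t_tx = 2.05e+08 × 4.17391e-06 = 856 m.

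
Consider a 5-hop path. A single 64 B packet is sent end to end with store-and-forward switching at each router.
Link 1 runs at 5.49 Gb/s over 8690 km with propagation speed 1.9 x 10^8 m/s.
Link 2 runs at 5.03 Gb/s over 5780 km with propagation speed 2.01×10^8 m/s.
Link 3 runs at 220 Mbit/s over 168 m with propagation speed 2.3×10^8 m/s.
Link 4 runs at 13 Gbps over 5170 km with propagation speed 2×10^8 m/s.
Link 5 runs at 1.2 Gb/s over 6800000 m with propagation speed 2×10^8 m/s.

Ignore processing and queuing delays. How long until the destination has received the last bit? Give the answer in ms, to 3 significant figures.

134 ms

L = 64 × 8 = 512 bits.
Transmission delays (L/R per hop): 9.32605e-05, 0.000101789, 0.00232727, 3.93846e-05, 0.000426667 ms; sum = 0.00298837 ms.
Propagation delays (d/s per hop): 45.7368, 28.7562, 0.000730435, 25.85, 34 ms; sum = 134.344 ms.
End-to-end = 134 ms.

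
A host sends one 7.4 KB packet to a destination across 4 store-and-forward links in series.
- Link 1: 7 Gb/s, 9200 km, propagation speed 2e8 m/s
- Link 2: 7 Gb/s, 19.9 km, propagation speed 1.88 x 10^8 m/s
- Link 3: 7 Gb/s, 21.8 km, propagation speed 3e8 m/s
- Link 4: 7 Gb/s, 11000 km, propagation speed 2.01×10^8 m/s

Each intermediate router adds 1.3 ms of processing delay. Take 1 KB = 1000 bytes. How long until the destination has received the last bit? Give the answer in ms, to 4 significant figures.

104.8 ms

L = 59200 bits.
Transmission delay per hop = L/R = 59200/7000000000 = 0.00845714 ms; 4 hops → 0.0338286 ms.
Propagation delays (d/s per hop): 46, 0.105851, 0.0726667, 54.7264 ms; sum = 100.905 ms.
Processing at 3 router(s): 3 × 1.3 ms = 3.9 ms.
End-to-end = 104.8 ms.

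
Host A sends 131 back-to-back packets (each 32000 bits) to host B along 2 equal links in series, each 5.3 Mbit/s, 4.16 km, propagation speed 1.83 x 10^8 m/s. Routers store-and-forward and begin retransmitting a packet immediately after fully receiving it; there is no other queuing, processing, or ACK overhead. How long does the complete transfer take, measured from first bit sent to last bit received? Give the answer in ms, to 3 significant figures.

Per-hop transmission t_tx = L/R = 32000/5300000 = 6.03774 ms.
Per-hop propagation t_prop = 4160/183000000 = 0.0227322 ms.
Pipeline fill: first packet needs 2·t_tx to clear all hops; remaining 130 packets each add one t_tx.
Total = (2+131-1)·t_tx + 2·t_prop = 132·6.03774 + 2·0.0227322 = 797 ms.

797 ms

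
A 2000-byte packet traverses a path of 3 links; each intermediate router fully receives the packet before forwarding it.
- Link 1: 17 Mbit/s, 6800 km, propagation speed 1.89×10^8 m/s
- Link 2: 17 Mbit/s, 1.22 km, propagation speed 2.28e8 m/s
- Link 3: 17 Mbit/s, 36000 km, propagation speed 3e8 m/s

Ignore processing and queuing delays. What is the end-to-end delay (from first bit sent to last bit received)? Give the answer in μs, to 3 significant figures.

159000 μs

L = 2000 × 8 = 16000 bits.
Transmission delay per hop = L/R = 16000/17000000 = 941.176 μs; 3 hops → 2823.53 μs.
Propagation delays (d/s per hop): 35978.8, 5.35088, 120000 μs; sum = 155984 μs.
End-to-end = 159000 μs.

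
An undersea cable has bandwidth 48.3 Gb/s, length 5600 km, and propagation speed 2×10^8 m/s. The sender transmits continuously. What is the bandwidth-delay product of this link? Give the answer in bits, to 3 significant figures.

Propagation delay = 5600000 / 200000000 = 0.028 s.
BDP = R × t_prop = 48300000000 × 0.028 = 1352400000 bits.

1350000000 bits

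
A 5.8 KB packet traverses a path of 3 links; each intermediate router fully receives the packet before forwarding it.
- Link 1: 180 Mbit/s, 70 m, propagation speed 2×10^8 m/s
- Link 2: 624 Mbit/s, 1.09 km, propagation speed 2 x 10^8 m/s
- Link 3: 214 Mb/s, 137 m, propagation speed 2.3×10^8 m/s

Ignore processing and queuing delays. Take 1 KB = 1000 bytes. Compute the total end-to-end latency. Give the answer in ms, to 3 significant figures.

L = 46400 bits.
Transmission delays (L/R per hop): 0.257778, 0.074359, 0.216822 ms; sum = 0.548959 ms.
Propagation delays (d/s per hop): 0.00035, 0.00545, 0.000595652 ms; sum = 0.00639565 ms.
End-to-end = 0.555 ms.

0.555 ms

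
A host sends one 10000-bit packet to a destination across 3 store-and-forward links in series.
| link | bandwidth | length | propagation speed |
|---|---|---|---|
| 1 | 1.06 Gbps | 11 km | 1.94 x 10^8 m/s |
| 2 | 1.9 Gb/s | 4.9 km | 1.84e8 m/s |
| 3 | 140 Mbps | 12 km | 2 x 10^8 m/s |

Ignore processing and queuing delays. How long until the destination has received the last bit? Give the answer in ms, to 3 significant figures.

Transmission delays (L/R per hop): 0.00943396, 0.00526316, 0.0714286 ms; sum = 0.0861257 ms.
Propagation delays (d/s per hop): 0.056701, 0.0266304, 0.06 ms; sum = 0.143331 ms.
End-to-end = 0.229 ms.

0.229 ms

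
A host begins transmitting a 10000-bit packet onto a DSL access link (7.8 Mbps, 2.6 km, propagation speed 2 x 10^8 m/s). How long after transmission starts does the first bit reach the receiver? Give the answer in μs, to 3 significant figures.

First bit experiences only propagation delay: d/s = 2600/200000000 = 13.0 μs.

13.0 μs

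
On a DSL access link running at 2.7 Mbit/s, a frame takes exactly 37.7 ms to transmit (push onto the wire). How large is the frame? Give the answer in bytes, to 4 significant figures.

12720 bytes

L = R × t_tx = 2700000 b/s × 0.0377 s = 101790 bits.
In bytes: 101790 / 8 = 12720 bytes.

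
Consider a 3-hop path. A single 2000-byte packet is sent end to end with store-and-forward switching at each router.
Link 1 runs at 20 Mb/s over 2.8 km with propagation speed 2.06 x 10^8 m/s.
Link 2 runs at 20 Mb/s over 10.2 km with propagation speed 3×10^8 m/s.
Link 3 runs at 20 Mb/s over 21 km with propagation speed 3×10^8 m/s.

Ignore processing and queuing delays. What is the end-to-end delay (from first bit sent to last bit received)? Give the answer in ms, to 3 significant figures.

2.52 ms

L = 2000 × 8 = 16000 bits.
Transmission delay per hop = L/R = 16000/20000000 = 0.8 ms; 3 hops → 2.4 ms.
Propagation delays (d/s per hop): 0.0135922, 0.034, 0.07 ms; sum = 0.117592 ms.
End-to-end = 2.52 ms.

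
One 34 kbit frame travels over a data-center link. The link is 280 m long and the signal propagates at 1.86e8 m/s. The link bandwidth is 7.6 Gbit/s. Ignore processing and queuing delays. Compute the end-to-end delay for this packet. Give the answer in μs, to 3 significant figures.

5.98 μs

L = 34000 bits.
Transmission delay = L/R = 34000 / 7600000000 = 4.47368 μs.
Propagation delay = d/s = 280 m / 186000000 m/s = 1.50538 μs.
Total = 5.98 μs.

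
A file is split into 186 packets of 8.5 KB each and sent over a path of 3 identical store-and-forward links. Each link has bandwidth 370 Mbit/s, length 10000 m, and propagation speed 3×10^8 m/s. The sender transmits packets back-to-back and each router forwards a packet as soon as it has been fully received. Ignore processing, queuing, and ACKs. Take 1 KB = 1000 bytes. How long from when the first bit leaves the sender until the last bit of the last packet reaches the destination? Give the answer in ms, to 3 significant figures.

Per-hop transmission t_tx = L/R = 68000/370000000 = 0.183784 ms.
Per-hop propagation t_prop = 10000/300000000 = 0.0333333 ms.
Pipeline fill: first packet needs 3·t_tx to clear all hops; remaining 185 packets each add one t_tx.
Total = (3+186-1)·t_tx + 3·t_prop = 188·0.183784 + 3·0.0333333 = 34.7 ms.

34.7 ms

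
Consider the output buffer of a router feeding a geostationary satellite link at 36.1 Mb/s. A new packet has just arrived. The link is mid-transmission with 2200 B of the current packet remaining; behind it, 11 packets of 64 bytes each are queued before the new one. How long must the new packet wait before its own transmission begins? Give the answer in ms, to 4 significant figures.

Each queued packet: L/R = 512/36100000 = 0.0141828 ms.
11 queued → 0.156011 ms.
Plus remaining 17600 bits of current packet: 0.487535 ms.
Queuing delay = 0.6435 ms.

0.6435 ms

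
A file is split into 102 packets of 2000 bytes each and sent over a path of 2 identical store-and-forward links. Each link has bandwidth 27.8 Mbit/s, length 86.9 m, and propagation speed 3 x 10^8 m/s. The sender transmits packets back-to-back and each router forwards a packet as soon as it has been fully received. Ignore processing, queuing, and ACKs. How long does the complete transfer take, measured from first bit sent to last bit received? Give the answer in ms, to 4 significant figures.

59.28 ms

Per-hop transmission t_tx = L/R = 16000/27800000 = 0.57554 ms.
Per-hop propagation t_prop = 86.9/300000000 = 0.000289667 ms.
Pipeline fill: first packet needs 2·t_tx to clear all hops; remaining 101 packets each add one t_tx.
Total = (2+102-1)·t_tx + 2·t_prop = 103·0.57554 + 2·0.000289667 = 59.28 ms.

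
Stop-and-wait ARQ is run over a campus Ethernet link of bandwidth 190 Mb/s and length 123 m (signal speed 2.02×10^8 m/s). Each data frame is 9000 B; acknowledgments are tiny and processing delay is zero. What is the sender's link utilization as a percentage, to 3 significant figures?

t_tx = L/R = 72000/190000000 = 0.000378947 s.
t_prop = 123/202000000 = 6.08911e-07 s; RTT = 1.21782e-06 s.
Cycle = t_tx + RTT = 0.000380165 s.
Utilization = t_tx / cycle = 0.000378947/0.000380165 = 99.7 %.

99.7 %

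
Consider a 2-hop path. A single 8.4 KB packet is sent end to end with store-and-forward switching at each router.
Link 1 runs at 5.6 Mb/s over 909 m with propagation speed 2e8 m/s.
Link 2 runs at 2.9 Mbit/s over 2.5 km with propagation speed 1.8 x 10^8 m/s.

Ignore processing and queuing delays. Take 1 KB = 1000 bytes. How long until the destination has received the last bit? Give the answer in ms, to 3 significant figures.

35.2 ms

L = 67200 bits.
Transmission delays (L/R per hop): 12, 23.1724 ms; sum = 35.1724 ms.
Propagation delays (d/s per hop): 0.004545, 0.0138889 ms; sum = 0.0184339 ms.
End-to-end = 35.2 ms.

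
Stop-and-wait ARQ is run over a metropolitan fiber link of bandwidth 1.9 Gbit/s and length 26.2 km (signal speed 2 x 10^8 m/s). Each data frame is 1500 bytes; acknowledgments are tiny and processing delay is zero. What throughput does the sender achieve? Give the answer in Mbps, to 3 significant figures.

44.7 Mbps

t_tx = L/R = 12000/1900000000 = 6.31579e-06 s.
t_prop = 26200/200000000 = 0.000131 s; RTT = 0.000262 s.
Cycle = t_tx + RTT = 0.000268316 s.
Throughput = L / cycle = 12000 / 0.000268316 = 44.7 Mbps.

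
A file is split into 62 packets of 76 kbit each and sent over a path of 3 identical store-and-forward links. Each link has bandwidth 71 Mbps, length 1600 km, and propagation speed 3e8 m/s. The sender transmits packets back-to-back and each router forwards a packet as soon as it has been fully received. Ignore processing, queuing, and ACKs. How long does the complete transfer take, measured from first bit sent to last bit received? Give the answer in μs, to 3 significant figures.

84500 μs

Per-hop transmission t_tx = L/R = 76000/71000000 = 1070.42 μs.
Per-hop propagation t_prop = 1600000/300000000 = 5333.33 μs.
Pipeline fill: first packet needs 3·t_tx to clear all hops; remaining 61 packets each add one t_tx.
Total = (3+62-1)·t_tx + 3·t_prop = 64·1070.42 + 3·5333.33 = 84500 μs.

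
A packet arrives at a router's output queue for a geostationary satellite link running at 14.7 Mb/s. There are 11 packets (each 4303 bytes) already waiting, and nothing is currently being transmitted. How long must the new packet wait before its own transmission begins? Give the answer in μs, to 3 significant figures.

Each queued packet: L/R = 34424/14700000 = 2341.77 μs.
11 queued → 25759.5 μs.
Queuing delay = 25800 μs.

25800 μs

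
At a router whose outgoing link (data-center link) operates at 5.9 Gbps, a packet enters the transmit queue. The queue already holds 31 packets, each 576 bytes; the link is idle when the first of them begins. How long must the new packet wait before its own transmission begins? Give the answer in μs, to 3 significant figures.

24.2 μs

Each queued packet: L/R = 4608/5900000000 = 0.781017 μs.
31 queued → 24.2115 μs.
Queuing delay = 24.2 μs.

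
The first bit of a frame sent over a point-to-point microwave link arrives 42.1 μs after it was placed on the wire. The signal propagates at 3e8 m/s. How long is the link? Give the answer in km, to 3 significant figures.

12.6 km

d = s × t_prop = 300000000 × 4.21e-05 = 12.6 km.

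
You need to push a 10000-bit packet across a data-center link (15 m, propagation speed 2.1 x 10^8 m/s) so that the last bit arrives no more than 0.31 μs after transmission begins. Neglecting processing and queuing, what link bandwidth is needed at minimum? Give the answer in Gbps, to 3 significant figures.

41.9 Gbps

Propagation delay = 15 / 210000000 = 0.0714286 μs.
Transmission budget = 0.31 − 0.0714286 = 0.238571 μs.
R ≥ L / t_tx = 10000 bits / 2.38571e-07 s = 41.9 Gbps.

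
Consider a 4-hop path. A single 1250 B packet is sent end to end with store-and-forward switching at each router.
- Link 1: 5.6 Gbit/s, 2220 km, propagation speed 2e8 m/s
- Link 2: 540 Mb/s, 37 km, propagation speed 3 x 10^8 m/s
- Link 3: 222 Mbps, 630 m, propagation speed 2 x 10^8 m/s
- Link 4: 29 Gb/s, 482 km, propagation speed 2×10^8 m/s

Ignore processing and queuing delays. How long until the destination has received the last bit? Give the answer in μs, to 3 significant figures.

L = 1250 × 8 = 10000 bits.
Transmission delays (L/R per hop): 1.78571, 18.5185, 45.045, 0.344828 μs; sum = 65.6941 μs.
Propagation delays (d/s per hop): 11100, 123.333, 3.15, 2410 μs; sum = 13636.5 μs.
End-to-end = 13700 μs.

13700 μs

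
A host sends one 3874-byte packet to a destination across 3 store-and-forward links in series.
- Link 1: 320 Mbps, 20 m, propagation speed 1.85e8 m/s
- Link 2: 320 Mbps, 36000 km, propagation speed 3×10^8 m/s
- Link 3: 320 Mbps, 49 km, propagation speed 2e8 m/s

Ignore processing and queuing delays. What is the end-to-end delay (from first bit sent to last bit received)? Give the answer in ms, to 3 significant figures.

L = 3874 × 8 = 30992 bits.
Transmission delay per hop = L/R = 30992/320000000 = 0.09685 ms; 3 hops → 0.29055 ms.
Propagation delays (d/s per hop): 0.000108108, 120, 0.245 ms; sum = 120.245 ms.
End-to-end = 121 ms.

121 ms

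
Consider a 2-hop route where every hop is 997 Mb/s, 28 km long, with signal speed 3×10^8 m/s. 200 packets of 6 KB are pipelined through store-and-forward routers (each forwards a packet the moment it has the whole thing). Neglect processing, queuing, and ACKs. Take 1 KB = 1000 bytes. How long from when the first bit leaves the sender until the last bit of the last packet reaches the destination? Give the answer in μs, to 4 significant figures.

Per-hop transmission t_tx = L/R = 48000/997000000 = 48.1444 μs.
Per-hop propagation t_prop = 28000/300000000 = 93.3333 μs.
Pipeline fill: first packet needs 2·t_tx to clear all hops; remaining 199 packets each add one t_tx.
Total = (2+200-1)·t_tx + 2·t_prop = 201·48.1444 + 2·93.3333 = 9864 μs.

9864 μs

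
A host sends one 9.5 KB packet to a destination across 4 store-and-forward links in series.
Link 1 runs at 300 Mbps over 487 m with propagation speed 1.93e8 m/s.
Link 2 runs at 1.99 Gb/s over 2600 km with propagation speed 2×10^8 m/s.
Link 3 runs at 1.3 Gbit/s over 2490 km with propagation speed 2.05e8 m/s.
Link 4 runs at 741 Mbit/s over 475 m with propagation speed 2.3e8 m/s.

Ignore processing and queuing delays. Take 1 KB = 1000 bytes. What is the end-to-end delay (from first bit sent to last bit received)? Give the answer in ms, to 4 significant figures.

25.60 ms

L = 76000 bits.
Transmission delays (L/R per hop): 0.253333, 0.038191, 0.0584615, 0.102564 ms; sum = 0.45255 ms.
Propagation delays (d/s per hop): 0.00252332, 13, 12.1463, 0.00206522 ms; sum = 25.1509 ms.
End-to-end = 25.60 ms.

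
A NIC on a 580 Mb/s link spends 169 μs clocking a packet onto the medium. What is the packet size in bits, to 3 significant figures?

L = R × t_tx = 580000000 b/s × 0.000169 s = 98020 bits.

98000 bits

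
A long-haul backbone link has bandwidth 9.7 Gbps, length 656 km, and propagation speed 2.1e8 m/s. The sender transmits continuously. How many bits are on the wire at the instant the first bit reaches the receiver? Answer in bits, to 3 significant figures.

Propagation delay = 656000 / 210000000 = 0.00312381 s.
BDP = R × t_prop = 9700000000 × 0.00312381 = 30301000 bits.

30300000 bits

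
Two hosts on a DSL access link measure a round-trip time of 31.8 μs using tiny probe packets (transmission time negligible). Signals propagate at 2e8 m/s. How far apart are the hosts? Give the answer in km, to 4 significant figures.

3.180 km

One-way propagation = RTT/2 = 15.9 μs.
d = s × t = 200000000 × 1.59e-05 = 3.180 km.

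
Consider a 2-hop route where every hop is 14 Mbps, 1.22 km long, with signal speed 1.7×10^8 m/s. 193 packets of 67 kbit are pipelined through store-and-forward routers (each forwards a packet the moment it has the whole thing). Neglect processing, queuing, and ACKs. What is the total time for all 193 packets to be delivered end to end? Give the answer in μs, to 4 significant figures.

Per-hop transmission t_tx = L/R = 67000/14000000 = 4785.71 μs.
Per-hop propagation t_prop = 1220/170000000 = 7.17647 μs.
Pipeline fill: first packet needs 2·t_tx to clear all hops; remaining 192 packets each add one t_tx.
Total = (2+193-1)·t_tx + 2·t_prop = 194·4785.71 + 2·7.17647 = 928400 μs.

928400 μs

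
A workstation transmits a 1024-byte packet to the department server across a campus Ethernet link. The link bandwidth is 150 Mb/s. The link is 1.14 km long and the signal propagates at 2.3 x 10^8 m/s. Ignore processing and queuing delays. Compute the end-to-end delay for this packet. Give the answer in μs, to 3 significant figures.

59.6 μs

L = 1024 × 8 = 8192 bits.
Transmission delay = L/R = 8192 / 150000000 = 54.6133 μs.
Propagation delay = d/s = 1140 m / 2.3e+08 m/s = 4.95652 μs.
Total = 59.6 μs.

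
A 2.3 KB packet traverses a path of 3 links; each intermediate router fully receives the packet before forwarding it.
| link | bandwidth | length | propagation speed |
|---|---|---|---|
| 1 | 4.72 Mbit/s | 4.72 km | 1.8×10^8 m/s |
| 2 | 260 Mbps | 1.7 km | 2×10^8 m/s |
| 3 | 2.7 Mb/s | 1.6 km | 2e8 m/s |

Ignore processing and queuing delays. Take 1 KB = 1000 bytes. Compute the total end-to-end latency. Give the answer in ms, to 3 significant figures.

L = 18400 bits.
Transmission delays (L/R per hop): 3.89831, 0.0707692, 6.81481 ms; sum = 10.7839 ms.
Propagation delays (d/s per hop): 0.0262222, 0.0085, 0.008 ms; sum = 0.0427222 ms.
End-to-end = 10.8 ms.

10.8 ms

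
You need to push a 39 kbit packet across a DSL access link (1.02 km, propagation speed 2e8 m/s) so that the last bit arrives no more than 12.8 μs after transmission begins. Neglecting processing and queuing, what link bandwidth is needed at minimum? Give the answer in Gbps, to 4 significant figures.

5.065 Gbps

Propagation delay = 1020 / 200000000 = 5.1 μs.
Transmission budget = 12.8 − 5.1 = 7.7 μs.
R ≥ L / t_tx = 39000 bits / 7.7e-06 s = 5.065 Gbps.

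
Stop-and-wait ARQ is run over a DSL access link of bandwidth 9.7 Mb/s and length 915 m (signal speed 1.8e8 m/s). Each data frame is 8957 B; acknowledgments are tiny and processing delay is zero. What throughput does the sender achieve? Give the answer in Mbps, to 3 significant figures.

t_tx = L/R = 71656/9700000 = 0.00738722 s.
t_prop = 915/180000000 = 5.08333e-06 s; RTT = 1.01667e-05 s.
Cycle = t_tx + RTT = 0.00739738 s.
Throughput = L / cycle = 71656 / 0.00739738 = 9.69 Mbps.

9.69 Mbps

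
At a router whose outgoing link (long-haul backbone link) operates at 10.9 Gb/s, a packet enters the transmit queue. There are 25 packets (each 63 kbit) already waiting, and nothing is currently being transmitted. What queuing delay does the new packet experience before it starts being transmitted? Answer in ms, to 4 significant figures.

0.1445 ms

Each queued packet: L/R = 63000/10900000000 = 0.00577982 ms.
25 queued → 0.144495 ms.
Queuing delay = 0.1445 ms.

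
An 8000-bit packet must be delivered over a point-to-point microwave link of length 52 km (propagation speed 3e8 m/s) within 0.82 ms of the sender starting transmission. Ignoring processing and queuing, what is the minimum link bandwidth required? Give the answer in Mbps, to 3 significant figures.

12.4 Mbps

Propagation delay = 52000 / 300000000 = 0.173333 ms.
Transmission budget = 0.82 − 0.173333 = 0.646667 ms.
R ≥ L / t_tx = 8000 bits / 0.000646667 s = 12.4 Mbps.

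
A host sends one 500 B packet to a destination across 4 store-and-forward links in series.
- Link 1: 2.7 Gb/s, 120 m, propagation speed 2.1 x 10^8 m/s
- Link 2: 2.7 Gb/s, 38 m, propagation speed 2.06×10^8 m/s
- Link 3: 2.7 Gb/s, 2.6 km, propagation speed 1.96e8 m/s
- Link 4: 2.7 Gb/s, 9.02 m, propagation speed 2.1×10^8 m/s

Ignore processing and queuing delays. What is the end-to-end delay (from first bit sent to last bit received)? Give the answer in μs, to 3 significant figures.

20.0 μs

L = 500 × 8 = 4000 bits.
Transmission delay per hop = L/R = 4000/2700000000 = 1.48148 μs; 4 hops → 5.92593 μs.
Propagation delays (d/s per hop): 0.571429, 0.184466, 13.2653, 0.0429524 μs; sum = 14.0642 μs.
End-to-end = 20.0 μs.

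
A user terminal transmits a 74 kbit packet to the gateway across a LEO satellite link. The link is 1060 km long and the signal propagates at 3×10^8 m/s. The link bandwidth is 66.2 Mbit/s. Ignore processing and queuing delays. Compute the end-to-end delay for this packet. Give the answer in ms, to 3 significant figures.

L = 74000 bits.
Transmission delay = L/R = 74000 / 66200000 = 1.11782 ms.
Propagation delay = d/s = 1060000 m / 300000000 m/s = 3.53333 ms.
Total = 4.65 ms.

4.65 ms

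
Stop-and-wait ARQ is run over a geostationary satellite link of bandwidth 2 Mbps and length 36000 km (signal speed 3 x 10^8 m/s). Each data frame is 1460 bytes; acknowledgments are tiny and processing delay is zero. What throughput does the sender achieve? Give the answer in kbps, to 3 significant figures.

t_tx = L/R = 11680/2000000 = 0.00584 s.
t_prop = 36000000/300000000 = 0.12 s; RTT = 0.24 s.
Cycle = t_tx + RTT = 0.24584 s.
Throughput = L / cycle = 11680 / 0.24584 = 47.5 kbps.

47.5 kbps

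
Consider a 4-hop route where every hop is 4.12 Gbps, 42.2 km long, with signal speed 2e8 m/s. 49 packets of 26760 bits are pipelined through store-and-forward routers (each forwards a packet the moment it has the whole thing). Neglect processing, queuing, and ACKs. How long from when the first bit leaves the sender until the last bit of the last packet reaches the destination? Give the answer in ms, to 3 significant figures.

Per-hop transmission t_tx = L/R = 26760/4120000000 = 0.00649515 ms.
Per-hop propagation t_prop = 42200/200000000 = 0.211 ms.
Pipeline fill: first packet needs 4·t_tx to clear all hops; remaining 48 packets each add one t_tx.
Total = (4+49-1)·t_tx + 4·t_prop = 52·0.00649515 + 4·0.211 = 1.18 ms.

1.18 ms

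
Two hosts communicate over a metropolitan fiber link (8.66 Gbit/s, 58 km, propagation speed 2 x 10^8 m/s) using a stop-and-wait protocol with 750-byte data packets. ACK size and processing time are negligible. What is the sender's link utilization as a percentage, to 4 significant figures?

t_tx = L/R = 6000/8660000000 = 6.92841e-07 s.
t_prop = 58000/200000000 = 0.00029 s; RTT = 0.00058 s.
Cycle = t_tx + RTT = 0.000580693 s.
Utilization = t_tx / cycle = 6.92841e-07/0.000580693 = 0.1193 %.

0.1193 %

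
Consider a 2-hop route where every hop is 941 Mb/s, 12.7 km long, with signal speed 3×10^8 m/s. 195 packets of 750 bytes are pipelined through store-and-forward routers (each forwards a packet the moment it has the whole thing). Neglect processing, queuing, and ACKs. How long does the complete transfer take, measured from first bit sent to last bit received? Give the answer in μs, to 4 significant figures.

1334 μs

Per-hop transmission t_tx = L/R = 6000/941000000 = 6.3762 μs.
Per-hop propagation t_prop = 12700/300000000 = 42.3333 μs.
Pipeline fill: first packet needs 2·t_tx to clear all hops; remaining 194 packets each add one t_tx.
Total = (2+195-1)·t_tx + 2·t_prop = 196·6.3762 + 2·42.3333 = 1334 μs.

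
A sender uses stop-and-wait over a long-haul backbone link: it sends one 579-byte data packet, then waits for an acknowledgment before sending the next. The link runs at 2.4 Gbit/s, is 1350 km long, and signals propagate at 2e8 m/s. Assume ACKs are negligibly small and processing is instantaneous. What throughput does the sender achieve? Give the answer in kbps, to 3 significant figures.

343 kbps

t_tx = L/R = 4632/2400000000 = 1.93e-06 s.
t_prop = 1350000/200000000 = 0.00675 s; RTT = 0.0135 s.
Cycle = t_tx + RTT = 0.0135019 s.
Throughput = L / cycle = 4632 / 0.0135019 = 343 kbps.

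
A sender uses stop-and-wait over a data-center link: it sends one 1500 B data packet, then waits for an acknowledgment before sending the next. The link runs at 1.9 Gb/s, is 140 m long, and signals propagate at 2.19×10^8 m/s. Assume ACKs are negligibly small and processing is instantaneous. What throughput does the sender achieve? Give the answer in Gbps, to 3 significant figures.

t_tx = L/R = 12000/1900000000 = 6.31579e-06 s.
t_prop = 140/219000000 = 6.39269e-07 s; RTT = 1.27854e-06 s.
Cycle = t_tx + RTT = 7.59433e-06 s.
Throughput = L / cycle = 12000 / 7.59433e-06 = 1.58 Gbps.

1.58 Gbps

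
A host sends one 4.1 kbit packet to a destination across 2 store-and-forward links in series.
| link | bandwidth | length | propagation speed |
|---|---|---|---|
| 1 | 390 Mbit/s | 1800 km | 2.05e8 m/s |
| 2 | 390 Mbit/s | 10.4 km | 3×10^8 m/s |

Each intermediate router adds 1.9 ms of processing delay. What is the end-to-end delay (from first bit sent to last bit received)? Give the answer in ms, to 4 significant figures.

L = 4100 bits.
Transmission delay per hop = L/R = 4100/390000000 = 0.0105128 ms; 2 hops → 0.0210256 ms.
Propagation delays (d/s per hop): 8.78049, 0.0346667 ms; sum = 8.81515 ms.
Processing at 1 router(s): 1 × 1.9 ms = 1.9 ms.
End-to-end = 10.74 ms.

10.74 ms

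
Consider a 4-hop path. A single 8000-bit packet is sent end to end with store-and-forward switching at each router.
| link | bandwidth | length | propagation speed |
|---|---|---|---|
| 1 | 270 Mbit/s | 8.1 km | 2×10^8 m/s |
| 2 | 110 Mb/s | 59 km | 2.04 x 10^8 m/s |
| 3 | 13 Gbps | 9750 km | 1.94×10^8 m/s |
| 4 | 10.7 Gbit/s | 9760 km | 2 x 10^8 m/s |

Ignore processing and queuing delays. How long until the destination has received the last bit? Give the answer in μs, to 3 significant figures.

Transmission delays (L/R per hop): 29.6296, 72.7273, 0.615385, 0.747664 μs; sum = 103.72 μs.
Propagation delays (d/s per hop): 40.5, 289.216, 50257.7, 48800 μs; sum = 99387.4 μs.
End-to-end = 99500 μs.

99500 μs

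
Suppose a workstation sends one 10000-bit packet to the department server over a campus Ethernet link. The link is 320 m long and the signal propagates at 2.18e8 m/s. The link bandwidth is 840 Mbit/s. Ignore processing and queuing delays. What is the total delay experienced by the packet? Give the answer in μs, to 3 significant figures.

Transmission delay = L/R = 10000 / 840000000 = 11.9048 μs.
Propagation delay = d/s = 320 m / 2.18e+08 m/s = 1.46789 μs.
Total = 13.4 μs.

13.4 μs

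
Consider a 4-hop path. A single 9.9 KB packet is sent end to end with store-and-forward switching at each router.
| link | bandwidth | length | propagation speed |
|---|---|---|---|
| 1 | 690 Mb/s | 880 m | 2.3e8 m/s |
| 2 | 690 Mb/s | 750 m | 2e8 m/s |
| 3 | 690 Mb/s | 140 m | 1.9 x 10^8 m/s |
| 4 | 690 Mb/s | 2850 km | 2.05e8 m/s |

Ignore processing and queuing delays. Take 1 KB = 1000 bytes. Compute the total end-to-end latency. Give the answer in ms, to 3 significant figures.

14.4 ms

L = 79200 bits.
Transmission delay per hop = L/R = 79200/690000000 = 0.114783 ms; 4 hops → 0.45913 ms.
Propagation delays (d/s per hop): 0.00382609, 0.00375, 0.000736842, 13.9024 ms; sum = 13.9108 ms.
End-to-end = 14.4 ms.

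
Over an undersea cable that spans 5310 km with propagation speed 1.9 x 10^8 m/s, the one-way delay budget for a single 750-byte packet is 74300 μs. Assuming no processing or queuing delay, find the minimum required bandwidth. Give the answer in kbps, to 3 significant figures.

129 kbps

L = 6000 bits.
Propagation delay = 5310000 / 190000000 = 27947.4 μs.
Transmission budget = 74300 − 27947.4 = 46352.6 μs.
R ≥ L / t_tx = 6000 bits / 0.0463526 s = 129 kbps.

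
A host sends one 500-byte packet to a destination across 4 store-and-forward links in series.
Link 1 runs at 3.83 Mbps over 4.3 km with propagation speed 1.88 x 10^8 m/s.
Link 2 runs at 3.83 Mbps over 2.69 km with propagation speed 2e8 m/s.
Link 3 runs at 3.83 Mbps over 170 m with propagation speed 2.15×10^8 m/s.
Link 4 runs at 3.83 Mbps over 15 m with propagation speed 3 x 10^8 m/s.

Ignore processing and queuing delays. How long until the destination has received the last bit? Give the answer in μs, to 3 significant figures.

4210 μs

L = 500 × 8 = 4000 bits.
Transmission delay per hop = L/R = 4000/3830000 = 1044.39 μs; 4 hops → 4177.55 μs.
Propagation delays (d/s per hop): 22.8723, 13.45, 0.790698, 0.05 μs; sum = 37.163 μs.
End-to-end = 4210 μs.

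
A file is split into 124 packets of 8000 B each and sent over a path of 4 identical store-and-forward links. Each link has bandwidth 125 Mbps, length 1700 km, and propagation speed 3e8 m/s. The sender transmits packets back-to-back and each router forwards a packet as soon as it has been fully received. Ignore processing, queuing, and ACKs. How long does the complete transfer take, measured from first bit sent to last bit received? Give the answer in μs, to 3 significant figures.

Per-hop transmission t_tx = L/R = 64000/125000000 = 512 μs.
Per-hop propagation t_prop = 1700000/300000000 = 5666.67 μs.
Pipeline fill: first packet needs 4·t_tx to clear all hops; remaining 123 packets each add one t_tx.
Total = (4+124-1)·t_tx + 4·t_prop = 127·512 + 4·5666.67 = 87700 μs.

87700 μs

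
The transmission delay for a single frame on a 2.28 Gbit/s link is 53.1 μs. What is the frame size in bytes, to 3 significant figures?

L = R × t_tx = 2280000000 b/s × 5.31e-05 s = 121068 bits.
In bytes: 121068 / 8 = 15100 bytes.

15100 bytes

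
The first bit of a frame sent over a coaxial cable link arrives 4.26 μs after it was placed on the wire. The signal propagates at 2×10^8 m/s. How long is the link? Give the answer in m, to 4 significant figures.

d = s × t_prop = 200000000 × 4.26e-06 = 852.0 m.

852.0 m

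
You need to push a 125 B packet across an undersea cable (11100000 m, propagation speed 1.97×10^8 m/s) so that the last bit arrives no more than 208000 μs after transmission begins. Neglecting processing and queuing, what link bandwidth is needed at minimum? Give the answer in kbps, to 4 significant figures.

L = 1000 bits.
Propagation delay = 11100000 / 197000000 = 56345.2 μs.
Transmission budget = 208000 − 56345.2 = 151655 μs.
R ≥ L / t_tx = 1000 bits / 0.151655 s = 6.594 kbps.

6.594 kbps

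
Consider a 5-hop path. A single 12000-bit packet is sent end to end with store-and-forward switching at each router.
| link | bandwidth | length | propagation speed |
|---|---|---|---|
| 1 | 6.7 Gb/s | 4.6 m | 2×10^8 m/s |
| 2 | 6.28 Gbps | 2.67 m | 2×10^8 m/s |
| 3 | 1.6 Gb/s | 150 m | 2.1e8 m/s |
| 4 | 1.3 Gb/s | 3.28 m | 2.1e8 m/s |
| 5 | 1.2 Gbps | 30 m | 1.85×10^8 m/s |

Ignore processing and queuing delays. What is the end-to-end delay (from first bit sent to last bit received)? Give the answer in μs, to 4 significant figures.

Transmission delays (L/R per hop): 1.79104, 1.91083, 7.5, 9.23077, 10 μs; sum = 30.4326 μs.
Propagation delays (d/s per hop): 0.023, 0.01335, 0.714286, 0.015619, 0.162162 μs; sum = 0.928417 μs.
End-to-end = 31.36 μs.

31.36 μs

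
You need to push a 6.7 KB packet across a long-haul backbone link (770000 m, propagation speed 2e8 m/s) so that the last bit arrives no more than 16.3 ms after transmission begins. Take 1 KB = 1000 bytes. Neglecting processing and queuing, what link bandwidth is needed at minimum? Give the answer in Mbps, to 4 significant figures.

L = 53600 bits.
Propagation delay = 770000 / 200000000 = 3.85 ms.
Transmission budget = 16.3 − 3.85 = 12.45 ms.
R ≥ L / t_tx = 53600 bits / 0.01245 s = 4.305 Mbps.

4.305 Mbps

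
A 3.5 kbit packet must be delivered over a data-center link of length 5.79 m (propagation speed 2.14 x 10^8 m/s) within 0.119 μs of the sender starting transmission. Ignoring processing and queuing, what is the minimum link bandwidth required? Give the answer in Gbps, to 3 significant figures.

38.1 Gbps

Propagation delay = 5.79 / 214000000 = 0.0270561 μs.
Transmission budget = 0.119 − 0.0270561 = 0.0919439 μs.
R ≥ L / t_tx = 3500 bits / 9.19439e-08 s = 38.1 Gbps.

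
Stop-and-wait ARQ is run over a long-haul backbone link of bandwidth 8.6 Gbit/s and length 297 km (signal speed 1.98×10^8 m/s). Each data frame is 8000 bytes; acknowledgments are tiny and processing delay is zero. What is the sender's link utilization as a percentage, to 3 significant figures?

0.247 %

t_tx = L/R = 64000/8600000000 = 7.44186e-06 s.
t_prop = 297000/198000000 = 0.0015 s; RTT = 0.003 s.
Cycle = t_tx + RTT = 0.00300744 s.
Utilization = t_tx / cycle = 7.44186e-06/0.00300744 = 0.247 %.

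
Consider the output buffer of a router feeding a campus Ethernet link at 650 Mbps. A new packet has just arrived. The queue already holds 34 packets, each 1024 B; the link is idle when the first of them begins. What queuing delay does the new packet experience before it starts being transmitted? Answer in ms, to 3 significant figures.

Each queued packet: L/R = 8192/650000000 = 0.0126031 ms.
34 queued → 0.428505 ms.
Queuing delay = 0.429 ms.

0.429 ms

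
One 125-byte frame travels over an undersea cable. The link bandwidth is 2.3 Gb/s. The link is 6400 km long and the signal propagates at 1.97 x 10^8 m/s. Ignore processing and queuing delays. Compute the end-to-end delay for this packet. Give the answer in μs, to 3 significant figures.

L = 125 × 8 = 1000 bits.
Transmission delay = L/R = 1000 / 2300000000 = 0.434783 μs.
Propagation delay = d/s = 6400000 m / 197000000 m/s = 32487.3 μs.
Total = 32500 μs.

32500 μs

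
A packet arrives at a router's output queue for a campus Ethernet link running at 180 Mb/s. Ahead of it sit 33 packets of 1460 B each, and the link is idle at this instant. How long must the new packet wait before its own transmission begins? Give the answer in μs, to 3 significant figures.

2140 μs

Each queued packet: L/R = 11680/180000000 = 64.8889 μs.
33 queued → 2141.33 μs.
Queuing delay = 2140 μs.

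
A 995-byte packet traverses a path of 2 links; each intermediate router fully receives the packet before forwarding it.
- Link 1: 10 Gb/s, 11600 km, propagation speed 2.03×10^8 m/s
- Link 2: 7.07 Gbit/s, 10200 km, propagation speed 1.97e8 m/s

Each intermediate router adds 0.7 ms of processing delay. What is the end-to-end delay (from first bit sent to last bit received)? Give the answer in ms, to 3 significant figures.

L = 995 × 8 = 7960 bits.
Transmission delays (L/R per hop): 0.000796, 0.00112588 ms; sum = 0.00192188 ms.
Propagation delays (d/s per hop): 57.1429, 51.7766 ms; sum = 108.92 ms.
Processing at 1 router(s): 1 × 0.7 ms = 0.7 ms.
End-to-end = 110 ms.

110 ms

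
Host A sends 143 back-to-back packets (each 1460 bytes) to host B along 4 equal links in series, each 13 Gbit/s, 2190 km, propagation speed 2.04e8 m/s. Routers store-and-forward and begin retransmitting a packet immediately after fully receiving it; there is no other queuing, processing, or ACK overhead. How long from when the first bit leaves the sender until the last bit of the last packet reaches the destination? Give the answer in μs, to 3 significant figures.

43100 μs

Per-hop transmission t_tx = L/R = 11680/13000000000 = 0.898462 μs.
Per-hop propagation t_prop = 2190000/204000000 = 10735.3 μs.
Pipeline fill: first packet needs 4·t_tx to clear all hops; remaining 142 packets each add one t_tx.
Total = (4+143-1)·t_tx + 4·t_prop = 146·0.898462 + 4·10735.3 = 43100 μs.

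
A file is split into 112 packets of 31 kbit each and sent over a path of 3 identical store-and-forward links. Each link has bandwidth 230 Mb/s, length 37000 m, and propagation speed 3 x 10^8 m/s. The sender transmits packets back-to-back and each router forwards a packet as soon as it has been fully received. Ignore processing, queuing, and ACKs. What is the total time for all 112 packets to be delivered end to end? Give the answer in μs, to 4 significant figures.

15740 μs

Per-hop transmission t_tx = L/R = 31000/230000000 = 134.783 μs.
Per-hop propagation t_prop = 37000/300000000 = 123.333 μs.
Pipeline fill: first packet needs 3·t_tx to clear all hops; remaining 111 packets each add one t_tx.
Total = (3+112-1)·t_tx + 3·t_prop = 114·134.783 + 3·123.333 = 15740 μs.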